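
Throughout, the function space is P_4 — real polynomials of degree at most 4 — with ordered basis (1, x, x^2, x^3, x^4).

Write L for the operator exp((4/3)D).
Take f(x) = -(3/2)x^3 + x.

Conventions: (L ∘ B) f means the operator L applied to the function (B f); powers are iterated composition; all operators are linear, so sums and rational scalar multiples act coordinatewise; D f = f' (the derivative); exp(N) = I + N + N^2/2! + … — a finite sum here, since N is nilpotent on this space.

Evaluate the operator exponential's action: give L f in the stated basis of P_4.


order-1 term: -6x^2 + 4/3
order-2 term: -8x
order-3 term: -32/9
the series for exp((4/3)D) f terminates at order 3
exp((4/3)D) f = -(3/2)x^3 - 6x^2 - 7x - 20/9

the result is g(x) = -(3/2)x^3 - 6x^2 - 7x - 20/9


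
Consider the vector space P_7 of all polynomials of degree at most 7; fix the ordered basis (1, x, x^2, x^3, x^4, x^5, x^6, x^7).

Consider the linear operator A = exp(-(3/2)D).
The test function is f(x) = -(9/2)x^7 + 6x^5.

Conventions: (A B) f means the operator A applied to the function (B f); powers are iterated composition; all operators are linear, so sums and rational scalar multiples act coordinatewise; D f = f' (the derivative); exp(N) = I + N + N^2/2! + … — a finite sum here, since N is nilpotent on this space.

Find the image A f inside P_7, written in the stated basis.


the result is g(x) = -(9/2)x^7 + (189/4)x^6 - (1653/8)x^5 + (7785/16)x^4 - (21195/32)x^3 + (32967/64)x^2 - (26487/128)x + 8019/256

order-1 term: (189/4)x^6 - 45x^4
order-2 term: -(1701/8)x^5 + 135x^3
order-3 term: (8505/16)x^4 - (405/2)x^2
order-4 term: -(25515/32)x^3 + (1215/8)x
order-5 term: (45927/64)x^2 - 729/16
order-6 term: -(45927/128)x
order-7 term: 19683/256
the series for exp(-(3/2)D) f terminates at order 7
exp(-(3/2)D) f = -(9/2)x^7 + (189/4)x^6 - (1653/8)x^5 + (7785/16)x^4 - (21195/32)x^3 + (32967/64)x^2 - (26487/128)x + 8019/256


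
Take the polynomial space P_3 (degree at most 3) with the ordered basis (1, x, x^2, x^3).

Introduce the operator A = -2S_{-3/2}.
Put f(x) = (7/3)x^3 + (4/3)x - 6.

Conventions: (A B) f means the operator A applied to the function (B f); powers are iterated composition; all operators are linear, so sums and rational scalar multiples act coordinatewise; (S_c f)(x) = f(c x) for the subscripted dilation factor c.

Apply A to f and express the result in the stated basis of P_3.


S_{-3/2} f = -(63/8)x^3 - 2x - 6
(-2S_{-3/2}) f = (63/4)x^3 + 4x + 12

the result is g(x) = (63/4)x^3 + 4x + 12


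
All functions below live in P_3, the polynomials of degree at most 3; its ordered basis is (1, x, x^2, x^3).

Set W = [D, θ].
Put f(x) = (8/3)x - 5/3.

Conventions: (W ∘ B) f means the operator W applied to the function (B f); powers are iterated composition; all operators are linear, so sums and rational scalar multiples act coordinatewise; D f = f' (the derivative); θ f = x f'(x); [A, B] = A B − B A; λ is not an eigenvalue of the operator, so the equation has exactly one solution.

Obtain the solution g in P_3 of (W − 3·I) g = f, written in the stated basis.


write g with unknown coordinates in the stated basis and equate coefficients in (W − 3·I) g = f
solving from the highest basis element down gives g = -(8/9)x + 7/27
check: W g = -8/9
so W g − 3·g = (8/3)x - 5/3 = f ✓

the image equals g(x) = -(8/9)x + 7/27


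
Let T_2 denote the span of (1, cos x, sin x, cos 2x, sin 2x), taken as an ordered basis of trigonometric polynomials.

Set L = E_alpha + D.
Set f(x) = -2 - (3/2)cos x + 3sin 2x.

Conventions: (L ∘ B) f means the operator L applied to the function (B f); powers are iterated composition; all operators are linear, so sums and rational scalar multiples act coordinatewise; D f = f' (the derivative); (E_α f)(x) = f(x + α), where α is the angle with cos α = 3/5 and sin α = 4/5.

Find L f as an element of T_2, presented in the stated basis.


the result is g(x) = -2 - (9/10)cos x + (27/10)sin x + (222/25)cos 2x - (21/25)sin 2x

E_alpha f = -2 - (9/10)cos x + (6/5)sin x + (72/25)cos 2x - (21/25)sin 2x
D f = (3/2)sin x + 6cos 2x
(E_alpha + D) f = -2 - (9/10)cos x + (27/10)sin x + (222/25)cos 2x - (21/25)sin 2x


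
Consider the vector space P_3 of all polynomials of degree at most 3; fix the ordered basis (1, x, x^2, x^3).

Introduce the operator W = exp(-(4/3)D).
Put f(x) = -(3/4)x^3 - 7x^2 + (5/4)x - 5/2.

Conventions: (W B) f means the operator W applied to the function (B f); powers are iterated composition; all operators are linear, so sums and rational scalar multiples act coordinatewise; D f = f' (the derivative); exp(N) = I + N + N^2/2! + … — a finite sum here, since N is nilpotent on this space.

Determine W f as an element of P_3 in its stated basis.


order-1 term: 3x^2 + (56/3)x - 5/3
order-2 term: -4x - 112/9
order-3 term: 16/9
the series for exp(-(4/3)D) f terminates at order 3
exp(-(4/3)D) f = -(3/4)x^3 - 4x^2 + (191/12)x - 89/6

the result is g(x) = -(3/4)x^3 - 4x^2 + (191/12)x - 89/6


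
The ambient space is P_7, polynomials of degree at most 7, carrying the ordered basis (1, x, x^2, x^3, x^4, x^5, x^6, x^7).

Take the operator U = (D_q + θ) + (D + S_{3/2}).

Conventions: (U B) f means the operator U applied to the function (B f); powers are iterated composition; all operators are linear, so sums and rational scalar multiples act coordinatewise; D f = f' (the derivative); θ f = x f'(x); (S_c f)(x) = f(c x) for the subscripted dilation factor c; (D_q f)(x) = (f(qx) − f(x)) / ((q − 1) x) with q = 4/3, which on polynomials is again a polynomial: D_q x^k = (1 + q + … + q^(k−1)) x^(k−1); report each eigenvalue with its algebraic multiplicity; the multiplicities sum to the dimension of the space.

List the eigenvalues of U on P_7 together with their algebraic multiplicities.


image of 1: 1
image of x: (5/2)x + 2
image of x^2: (17/4)x^2 + (13/3)x
image of x^3: (51/8)x^3 + (64/9)x^2
image of x^4: (145/16)x^4 + (283/27)x^3
image of x^5: (403/32)x^5 + (1186/81)x^4
image of x^6: (1113/64)x^6 + (4825/243)x^5
image of x^7: (3083/128)x^7 + (19300/729)x^6
the matrix is upper triangular; its diagonal is (1, 5/2, 17/4, 51/8, 145/16, 403/32, 1113/64, 3083/128)
for a triangular matrix the eigenvalues are the diagonal entries, with algebraic multiplicity their repetition count

λ = 1 (multiplicity 1), λ = 5/2 (multiplicity 1), λ = 17/4 (multiplicity 1), λ = 51/8 (multiplicity 1), λ = 145/16 (multiplicity 1), λ = 403/32 (multiplicity 1), λ = 1113/64 (multiplicity 1), λ = 3083/128 (multiplicity 1)


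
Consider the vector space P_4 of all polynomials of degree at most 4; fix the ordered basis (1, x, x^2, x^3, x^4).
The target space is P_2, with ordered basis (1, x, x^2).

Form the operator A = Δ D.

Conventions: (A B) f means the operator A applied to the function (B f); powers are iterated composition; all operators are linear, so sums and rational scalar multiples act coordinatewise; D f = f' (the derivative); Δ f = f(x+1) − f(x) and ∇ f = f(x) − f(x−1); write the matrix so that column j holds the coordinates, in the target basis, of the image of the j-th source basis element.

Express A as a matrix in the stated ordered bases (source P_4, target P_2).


image of 1: 0
image of x: 0
image of x^2: 2
image of x^3: 6x + 3
image of x^4: 12x^2 + 12x + 4
each image's coordinates form column j of the matrix

the matrix is [[0, 0, 2, 3, 4]; [0, 0, 0, 6, 12]; [0, 0, 0, 0, 12]] (rows listed top to bottom)


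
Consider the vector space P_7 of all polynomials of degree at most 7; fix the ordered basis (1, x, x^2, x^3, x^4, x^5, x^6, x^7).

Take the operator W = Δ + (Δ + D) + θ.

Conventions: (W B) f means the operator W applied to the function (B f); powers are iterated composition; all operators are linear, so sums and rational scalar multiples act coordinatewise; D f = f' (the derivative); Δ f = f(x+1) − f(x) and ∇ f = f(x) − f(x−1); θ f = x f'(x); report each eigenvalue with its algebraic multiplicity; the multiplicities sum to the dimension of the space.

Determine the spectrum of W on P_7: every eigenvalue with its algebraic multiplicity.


image of 1: 0
image of x: x + 3
image of x^2: 2x^2 + 6x + 2
image of x^3: 3x^3 + 9x^2 + 6x + 2
image of x^4: 4x^4 + 12x^3 + 12x^2 + 8x + 2
image of x^5: 5x^5 + 15x^4 + 20x^3 + 20x^2 + 10x + 2
image of x^6: 6x^6 + 18x^5 + 30x^4 + 40x^3 + 30x^2 + 12x + 2
image of x^7: 7x^7 + 21x^6 + 42x^5 + 70x^4 + 70x^3 + 42x^2 + 14x + 2
the matrix is upper triangular; its diagonal is (0, 1, 2, 3, 4, 5, 6, 7)
for a triangular matrix the eigenvalues are the diagonal entries, with algebraic multiplicity their repetition count

λ = 0 (multiplicity 1), λ = 1 (multiplicity 1), λ = 2 (multiplicity 1), λ = 3 (multiplicity 1), λ = 4 (multiplicity 1), λ = 5 (multiplicity 1), λ = 6 (multiplicity 1), λ = 7 (multiplicity 1)


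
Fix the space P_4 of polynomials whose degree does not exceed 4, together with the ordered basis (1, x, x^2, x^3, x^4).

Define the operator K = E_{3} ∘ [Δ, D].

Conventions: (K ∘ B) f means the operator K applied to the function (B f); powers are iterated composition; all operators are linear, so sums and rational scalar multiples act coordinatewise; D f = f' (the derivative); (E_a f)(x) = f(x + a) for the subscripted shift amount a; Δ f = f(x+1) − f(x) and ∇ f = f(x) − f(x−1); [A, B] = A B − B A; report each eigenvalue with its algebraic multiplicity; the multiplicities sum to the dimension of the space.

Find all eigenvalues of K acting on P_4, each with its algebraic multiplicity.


λ = 0 (multiplicity 5)

image of 1: 0
image of x: 0
image of x^2: 0
image of x^3: 0
image of x^4: 0
the matrix is upper triangular; its diagonal is (0, 0, 0, 0, 0)
for a triangular matrix the eigenvalues are the diagonal entries, with algebraic multiplicity their repetition count


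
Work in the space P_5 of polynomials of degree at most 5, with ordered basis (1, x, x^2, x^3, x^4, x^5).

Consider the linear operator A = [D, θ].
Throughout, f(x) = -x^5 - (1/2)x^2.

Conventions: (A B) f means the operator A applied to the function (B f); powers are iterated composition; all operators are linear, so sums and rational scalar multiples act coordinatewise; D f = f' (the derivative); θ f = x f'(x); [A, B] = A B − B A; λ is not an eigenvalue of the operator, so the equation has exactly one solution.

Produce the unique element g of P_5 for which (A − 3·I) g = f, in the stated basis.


the image equals g(x) = (1/3)x^5 + (5/9)x^4 + (20/27)x^3 + (49/54)x^2 + (49/81)x + 49/243

write g with unknown coordinates in the stated basis and equate coefficients in (A − 3·I) g = f
solving from the highest basis element down gives g = (1/3)x^5 + (5/9)x^4 + (20/27)x^3 + (49/54)x^2 + (49/81)x + 49/243
check: A g = (5/3)x^4 + (20/9)x^3 + (20/9)x^2 + (49/27)x + 49/81
so A g − 3·g = -x^5 - (1/2)x^2 = f ✓


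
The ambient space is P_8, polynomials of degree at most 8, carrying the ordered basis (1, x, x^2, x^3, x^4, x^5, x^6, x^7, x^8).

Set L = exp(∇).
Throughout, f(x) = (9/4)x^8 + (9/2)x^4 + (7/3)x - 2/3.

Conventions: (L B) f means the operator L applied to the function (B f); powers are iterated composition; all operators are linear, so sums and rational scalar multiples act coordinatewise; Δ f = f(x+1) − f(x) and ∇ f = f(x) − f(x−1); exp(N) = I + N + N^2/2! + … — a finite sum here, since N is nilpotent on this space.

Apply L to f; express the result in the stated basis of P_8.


the image equals g(x) = (9/4)x^8 + 18x^7 - 126x^5 + 162x^4 + 270x^3 - 567x^2 + (439/3)x + 356/3

order-1 term: 18x^7 - 63x^6 + 126x^5 - (315/2)x^4 + 144x^3 - 90x^2 + 36x - 53/12
order-2 term: 63x^6 - 378x^5 + (2205/2)x^4 - 1890x^3 + 1980x^2 - 1188x + 1269/4
order-3 term: 126x^5 - 945x^4 + 3150x^3 - 5670x^2 + 5436x - 4401/2
order-4 term: (315/2)x^4 - 1260x^3 + 4095x^2 - 6300x + 15327/4
order-5 term: 126x^3 - 945x^2 + 2520x - 4725/2
order-6 term: 63x^2 - 378x + 1197/2
order-7 term: 18x - 63
order-8 term: 9/4
the series for exp(∇) f terminates at order 8
exp(∇) f = (9/4)x^8 + 18x^7 - 126x^5 + 162x^4 + 270x^3 - 567x^2 + (439/3)x + 356/3


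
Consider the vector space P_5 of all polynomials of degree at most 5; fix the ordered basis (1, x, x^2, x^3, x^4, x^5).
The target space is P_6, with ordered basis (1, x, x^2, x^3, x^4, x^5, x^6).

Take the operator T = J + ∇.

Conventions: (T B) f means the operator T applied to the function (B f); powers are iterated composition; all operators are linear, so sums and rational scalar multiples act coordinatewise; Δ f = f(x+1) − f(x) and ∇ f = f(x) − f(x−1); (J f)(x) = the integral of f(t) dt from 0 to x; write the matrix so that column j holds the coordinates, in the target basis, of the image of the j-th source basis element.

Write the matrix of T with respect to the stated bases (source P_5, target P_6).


image of 1: x
image of x: (1/2)x^2 + 1
image of x^2: (1/3)x^3 + 2x - 1
image of x^3: (1/4)x^4 + 3x^2 - 3x + 1
image of x^4: (1/5)x^5 + 4x^3 - 6x^2 + 4x - 1
image of x^5: (1/6)x^6 + 5x^4 - 10x^3 + 10x^2 - 5x + 1
each image's coordinates form column j of the matrix

the matrix is [[0, 1, -1, 1, -1, 1]; [1, 0, 2, -3, 4, -5]; [0, 1/2, 0, 3, -6, 10]; [0, 0, 1/3, 0, 4, -10]; [0, 0, 0, 1/4, 0, 5]; [0, 0, 0, 0, 1/5, 0]; [0, 0, 0, 0, 0, 1/6]] (rows listed top to bottom)


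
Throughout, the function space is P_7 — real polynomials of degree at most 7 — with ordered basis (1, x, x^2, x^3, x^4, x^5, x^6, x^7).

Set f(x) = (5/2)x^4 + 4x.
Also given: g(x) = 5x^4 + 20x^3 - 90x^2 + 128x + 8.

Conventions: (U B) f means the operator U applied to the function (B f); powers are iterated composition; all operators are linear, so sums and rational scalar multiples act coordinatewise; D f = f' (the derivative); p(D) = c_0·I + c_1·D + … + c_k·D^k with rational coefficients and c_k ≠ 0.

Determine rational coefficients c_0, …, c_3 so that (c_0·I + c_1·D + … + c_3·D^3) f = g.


p(D) = 2·I + 2·D − 3·D^2 + 2·D^3, i.e. c_0 = 2, c_1 = 2, c_2 = -3, c_3 = 2

D^0 f = (5/2)x^4 + 4x
D^1 f = 10x^3 + 4
D^2 f = 30x^2
D^3 f = 60x
matching coefficients of g against c_0 f + c_1 Df + … from the top degree down determines the c_i
solution: c_0 = 2, c_1 = 2, c_2 = -3, c_3 = 2


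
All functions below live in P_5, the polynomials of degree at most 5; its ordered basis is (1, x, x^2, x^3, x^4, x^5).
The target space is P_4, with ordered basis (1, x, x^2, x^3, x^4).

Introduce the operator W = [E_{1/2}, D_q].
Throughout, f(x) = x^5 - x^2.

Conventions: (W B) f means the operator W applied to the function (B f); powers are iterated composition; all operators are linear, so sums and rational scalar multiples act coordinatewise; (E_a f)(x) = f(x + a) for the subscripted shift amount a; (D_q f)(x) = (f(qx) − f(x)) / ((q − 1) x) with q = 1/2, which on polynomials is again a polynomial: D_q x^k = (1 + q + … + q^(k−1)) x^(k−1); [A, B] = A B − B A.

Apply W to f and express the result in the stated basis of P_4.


D_q f = (31/16)x^4 - (3/2)x
E_{1/2} D_q f = (31/16)x^4 + (31/8)x^3 + (93/32)x^2 - (17/32)x - 161/256
E_{1/2} f = x^5 + (5/2)x^4 + (5/2)x^3 + (1/4)x^2 - (11/16)x - 7/32
D_q E_{1/2} f = (31/16)x^4 + (75/16)x^3 + (35/8)x^2 + (3/8)x - 11/16
[E_{1/2}, D_q] f = -(13/16)x^3 - (47/32)x^2 - (29/32)x + 15/256

the result is g(x) = -(13/16)x^3 - (47/32)x^2 - (29/32)x + 15/256


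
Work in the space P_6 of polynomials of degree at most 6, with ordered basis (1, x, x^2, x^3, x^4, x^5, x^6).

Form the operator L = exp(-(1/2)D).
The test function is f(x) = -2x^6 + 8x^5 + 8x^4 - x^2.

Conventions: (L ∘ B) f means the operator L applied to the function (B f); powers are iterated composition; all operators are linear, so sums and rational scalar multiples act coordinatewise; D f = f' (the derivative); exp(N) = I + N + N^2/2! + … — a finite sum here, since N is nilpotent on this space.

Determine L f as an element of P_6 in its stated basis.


order-1 term: 6x^5 - 20x^4 - 16x^3 + x
order-2 term: -(15/2)x^4 + 20x^3 + 12x^2 - 1/4
order-3 term: 5x^3 - 10x^2 - 4x
order-4 term: -(15/8)x^2 + (5/2)x + 1/2
order-5 term: (3/8)x - 1/4
order-6 term: -1/32
the series for exp(-(1/2)D) f terminates at order 6
exp(-(1/2)D) f = -2x^6 + 14x^5 - (39/2)x^4 + 9x^3 - (7/8)x^2 - (1/8)x - 1/32

the result is g(x) = -2x^6 + 14x^5 - (39/2)x^4 + 9x^3 - (7/8)x^2 - (1/8)x - 1/32


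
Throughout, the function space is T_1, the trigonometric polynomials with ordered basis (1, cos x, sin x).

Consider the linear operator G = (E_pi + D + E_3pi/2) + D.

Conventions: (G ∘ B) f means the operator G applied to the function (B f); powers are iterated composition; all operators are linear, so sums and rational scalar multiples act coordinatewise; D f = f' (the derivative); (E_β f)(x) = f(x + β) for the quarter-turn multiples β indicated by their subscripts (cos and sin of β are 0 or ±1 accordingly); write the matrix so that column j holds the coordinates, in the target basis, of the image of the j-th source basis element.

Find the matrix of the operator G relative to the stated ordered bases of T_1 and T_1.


image of 1: 2
image of cos x: -cos x - sin x
image of sin x: cos x - sin x
each image's coordinates form column j of the matrix

the matrix is [[2, 0, 0]; [0, -1, 1]; [0, -1, -1]] (rows listed top to bottom)


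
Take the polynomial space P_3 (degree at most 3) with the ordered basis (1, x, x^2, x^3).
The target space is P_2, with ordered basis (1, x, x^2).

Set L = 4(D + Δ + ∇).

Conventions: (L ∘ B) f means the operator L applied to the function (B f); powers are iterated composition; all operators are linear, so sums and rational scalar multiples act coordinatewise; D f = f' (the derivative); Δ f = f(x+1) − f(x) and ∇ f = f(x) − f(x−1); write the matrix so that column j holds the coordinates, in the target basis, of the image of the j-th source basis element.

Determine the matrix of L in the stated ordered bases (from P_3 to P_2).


the matrix is [[0, 12, 0, 8]; [0, 0, 24, 0]; [0, 0, 0, 36]] (rows listed top to bottom)

image of 1: 0
image of x: 12
image of x^2: 24x
image of x^3: 36x^2 + 8
each image's coordinates form column j of the matrix


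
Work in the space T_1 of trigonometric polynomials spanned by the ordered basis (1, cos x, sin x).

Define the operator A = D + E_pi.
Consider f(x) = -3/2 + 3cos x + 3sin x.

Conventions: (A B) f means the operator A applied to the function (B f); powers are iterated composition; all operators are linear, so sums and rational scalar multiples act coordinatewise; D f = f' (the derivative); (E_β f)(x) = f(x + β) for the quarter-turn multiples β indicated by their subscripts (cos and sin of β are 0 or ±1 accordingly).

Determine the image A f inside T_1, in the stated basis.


g(x) = -3/2 - 6sin x

D f = 3cos x - 3sin x
E_pi f = -3/2 - 3cos x - 3sin x
(D + E_pi) f = -3/2 - 6sin x


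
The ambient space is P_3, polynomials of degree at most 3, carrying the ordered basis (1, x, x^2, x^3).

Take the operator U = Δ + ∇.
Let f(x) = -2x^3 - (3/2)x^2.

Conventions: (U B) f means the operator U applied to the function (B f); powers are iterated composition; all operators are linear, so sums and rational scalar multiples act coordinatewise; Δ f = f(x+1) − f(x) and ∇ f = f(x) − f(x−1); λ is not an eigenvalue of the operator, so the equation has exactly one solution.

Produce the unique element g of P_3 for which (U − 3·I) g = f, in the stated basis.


the image equals g(x) = (2/3)x^3 + (11/6)x^2 + (22/9)x + 56/27

write g with unknown coordinates in the stated basis and equate coefficients in (U − 3·I) g = f
solving from the highest basis element down gives g = (2/3)x^3 + (11/6)x^2 + (22/9)x + 56/27
check: U g = 4x^2 + (22/3)x + 56/9
so U g − 3·g = -2x^3 - (3/2)x^2 = f ✓


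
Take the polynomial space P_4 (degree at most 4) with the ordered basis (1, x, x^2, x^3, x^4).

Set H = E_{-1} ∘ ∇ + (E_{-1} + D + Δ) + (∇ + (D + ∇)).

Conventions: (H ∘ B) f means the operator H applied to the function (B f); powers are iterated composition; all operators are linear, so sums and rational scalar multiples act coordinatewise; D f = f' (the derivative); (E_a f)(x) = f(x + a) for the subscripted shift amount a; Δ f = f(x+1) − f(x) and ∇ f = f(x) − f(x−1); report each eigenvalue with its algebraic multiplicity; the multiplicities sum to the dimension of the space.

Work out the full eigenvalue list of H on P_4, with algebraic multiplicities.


λ = 1 (multiplicity 5)

image of 1: 1
image of x: x + 5
image of x^2: x^2 + 10x - 3
image of x^3: x^3 + 15x^2 - 9x + 9
image of x^4: x^4 + 20x^3 - 18x^2 + 36x - 15
the matrix is upper triangular; its diagonal is (1, 1, 1, 1, 1)
for a triangular matrix the eigenvalues are the diagonal entries, with algebraic multiplicity their repetition count


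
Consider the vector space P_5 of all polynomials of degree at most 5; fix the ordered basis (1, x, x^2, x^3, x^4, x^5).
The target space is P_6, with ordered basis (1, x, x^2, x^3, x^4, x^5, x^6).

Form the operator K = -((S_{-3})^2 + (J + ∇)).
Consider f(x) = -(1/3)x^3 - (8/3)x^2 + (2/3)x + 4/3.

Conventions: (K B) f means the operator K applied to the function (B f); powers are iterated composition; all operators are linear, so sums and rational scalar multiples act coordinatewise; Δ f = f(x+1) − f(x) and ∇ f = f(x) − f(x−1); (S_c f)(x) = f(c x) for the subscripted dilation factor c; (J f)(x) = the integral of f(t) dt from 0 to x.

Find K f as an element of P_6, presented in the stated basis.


the result is g(x) = (1/12)x^4 + (2195/9)x^3 + (650/3)x^2 - 3x - 13/3

S_{-3} f = 9x^3 - 24x^2 - 2x + 4/3
S_{-3} S_{-3} f = -243x^3 - 216x^2 + 6x + 4/3
J f = -(1/12)x^4 - (8/9)x^3 + (1/3)x^2 + (4/3)x
∇ f = -x^2 - (13/3)x + 3
(J + ∇) f = -(1/12)x^4 - (8/9)x^3 - (2/3)x^2 - 3x + 3
((S_{-3})^2 + (J + ∇)) f = -(1/12)x^4 - (2195/9)x^3 - (650/3)x^2 + 3x + 13/3
(-((S_{-3})^2 + (J + ∇))) f = (1/12)x^4 + (2195/9)x^3 + (650/3)x^2 - 3x - 13/3


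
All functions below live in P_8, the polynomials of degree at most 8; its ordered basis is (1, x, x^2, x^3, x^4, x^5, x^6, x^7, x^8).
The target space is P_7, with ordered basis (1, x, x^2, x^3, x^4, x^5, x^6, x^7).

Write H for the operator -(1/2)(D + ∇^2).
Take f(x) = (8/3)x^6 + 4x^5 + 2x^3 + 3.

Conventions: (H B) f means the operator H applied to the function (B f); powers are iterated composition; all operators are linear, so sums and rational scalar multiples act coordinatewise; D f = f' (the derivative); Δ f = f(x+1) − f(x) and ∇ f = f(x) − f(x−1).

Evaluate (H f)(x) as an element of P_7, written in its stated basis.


the image equals g(x) = -8x^5 - 50x^4 + 120x^3 - 163x^2 + 94x - 50/3

D f = 16x^5 + 20x^4 + 6x^2
∇ f = 16x^5 - 20x^4 + (40/3)x^3 + 6x^2 - 10x + 10/3
∇ ∇ f = 80x^4 - 240x^3 + 320x^2 - 188x + 100/3
(D + ∇^2) f = 16x^5 + 100x^4 - 240x^3 + 326x^2 - 188x + 100/3
(-(1/2)(D + ∇^2)) f = -8x^5 - 50x^4 + 120x^3 - 163x^2 + 94x - 50/3


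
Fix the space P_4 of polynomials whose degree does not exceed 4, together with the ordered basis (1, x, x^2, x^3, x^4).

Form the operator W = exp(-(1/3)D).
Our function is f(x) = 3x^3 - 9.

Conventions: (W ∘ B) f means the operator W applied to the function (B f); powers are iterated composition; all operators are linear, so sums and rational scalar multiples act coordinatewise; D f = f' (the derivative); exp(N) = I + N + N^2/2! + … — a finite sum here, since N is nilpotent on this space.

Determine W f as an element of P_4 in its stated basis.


the image equals g(x) = 3x^3 - 3x^2 + x - 82/9

order-1 term: -3x^2
order-2 term: x
order-3 term: -1/9
the series for exp(-(1/3)D) f terminates at order 3
exp(-(1/3)D) f = 3x^3 - 3x^2 + x - 82/9


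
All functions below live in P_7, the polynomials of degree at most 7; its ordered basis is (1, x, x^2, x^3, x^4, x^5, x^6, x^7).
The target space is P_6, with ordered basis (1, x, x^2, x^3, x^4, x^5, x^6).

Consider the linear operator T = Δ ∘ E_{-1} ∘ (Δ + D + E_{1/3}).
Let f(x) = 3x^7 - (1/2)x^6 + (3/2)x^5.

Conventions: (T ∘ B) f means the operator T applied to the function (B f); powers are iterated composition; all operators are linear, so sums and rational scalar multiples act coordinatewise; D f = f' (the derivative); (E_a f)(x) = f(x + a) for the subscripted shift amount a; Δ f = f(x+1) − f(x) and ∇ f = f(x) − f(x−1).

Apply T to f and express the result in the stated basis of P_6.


Δ f = 21x^6 + 60x^5 + 105x^4 + 110x^3 + (141/2)x^2 + (51/2)x + 4
D f = 21x^6 - 3x^5 + (15/2)x^4
E_{1/3} f = 3x^7 + (13/2)x^6 + (15/2)x^5 + (50/9)x^4 + (70/27)x^3 + (13/18)x^2 + (53/486)x + 5/729
(Δ + D + E_{1/3}) f = 3x^7 + (97/2)x^6 + (129/2)x^5 + (2125/18)x^4 + (3040/27)x^3 + (641/9)x^2 + (6223/243)x + 2921/729
E_{-1} (Δ + D + E_{1/3}) f = 3x^7 + (55/2)x^6 - (327/2)x^5 + (7525/18)x^4 - (15650/27)x^3 + (8303/18)x^2 - (96607/486)x + 52609/1458
Δ E_{-1} (Δ + D + E_{1/3}) f = 21x^6 + 228x^5 - 300x^4 + (6230/9)x^3 - (7021/18)x^2 + (4039/18)x - 15589/486

g(x) = 21x^6 + 228x^5 - 300x^4 + (6230/9)x^3 - (7021/18)x^2 + (4039/18)x - 15589/486


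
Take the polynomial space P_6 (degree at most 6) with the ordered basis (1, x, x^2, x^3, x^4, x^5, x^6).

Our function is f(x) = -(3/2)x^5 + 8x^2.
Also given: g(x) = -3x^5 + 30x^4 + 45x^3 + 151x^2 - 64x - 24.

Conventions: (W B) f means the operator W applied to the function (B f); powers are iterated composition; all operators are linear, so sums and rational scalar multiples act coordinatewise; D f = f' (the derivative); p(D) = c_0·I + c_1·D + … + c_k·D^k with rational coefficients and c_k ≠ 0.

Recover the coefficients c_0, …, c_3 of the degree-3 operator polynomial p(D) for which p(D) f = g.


c_0 = 2, c_1 = -4, c_2 = -3/2, c_3 = -3/2

D^0 f = -(3/2)x^5 + 8x^2
D^1 f = -(15/2)x^4 + 16x
D^2 f = -30x^3 + 16
D^3 f = -90x^2
matching coefficients of g against c_0 f + c_1 Df + … from the top degree down determines the c_i
solution: c_0 = 2, c_1 = -4, c_2 = -3/2, c_3 = -3/2


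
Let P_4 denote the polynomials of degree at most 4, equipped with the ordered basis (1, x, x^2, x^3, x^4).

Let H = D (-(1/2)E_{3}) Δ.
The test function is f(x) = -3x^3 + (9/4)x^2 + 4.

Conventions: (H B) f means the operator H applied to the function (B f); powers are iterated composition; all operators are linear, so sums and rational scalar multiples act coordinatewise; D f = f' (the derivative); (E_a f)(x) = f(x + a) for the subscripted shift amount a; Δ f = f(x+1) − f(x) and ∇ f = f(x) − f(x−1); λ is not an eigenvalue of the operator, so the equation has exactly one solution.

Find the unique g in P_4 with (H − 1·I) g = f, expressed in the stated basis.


the image equals g(x) = 3x^3 - (9/4)x^2 - 9x - 133/4

write g with unknown coordinates in the stated basis and equate coefficients in (H − 1·I) g = f
solving from the highest basis element down gives g = 3x^3 - (9/4)x^2 - 9x - 133/4
check: H g = -9x - 117/4
so H g − 1·g = -3x^3 + (9/4)x^2 + 4 = f ✓


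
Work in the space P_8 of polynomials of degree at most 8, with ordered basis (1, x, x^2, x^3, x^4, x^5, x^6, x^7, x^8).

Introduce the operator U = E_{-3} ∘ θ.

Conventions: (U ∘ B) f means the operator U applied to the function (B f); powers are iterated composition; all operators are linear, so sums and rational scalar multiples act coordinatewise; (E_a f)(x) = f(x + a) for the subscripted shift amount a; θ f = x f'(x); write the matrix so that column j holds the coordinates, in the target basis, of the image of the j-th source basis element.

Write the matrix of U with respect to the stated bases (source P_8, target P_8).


image of 1: 0
image of x: x - 3
image of x^2: 2x^2 - 12x + 18
image of x^3: 3x^3 - 27x^2 + 81x - 81
image of x^4: 4x^4 - 48x^3 + 216x^2 - 432x + 324
image of x^5: 5x^5 - 75x^4 + 450x^3 - 1350x^2 + 2025x - 1215
image of x^6: 6x^6 - 108x^5 + 810x^4 - 3240x^3 + 7290x^2 - 8748x + 4374
image of x^7: 7x^7 - 147x^6 + 1323x^5 - 6615x^4 + 19845x^3 - 35721x^2 + 35721x - 15309
image of x^8: 8x^8 - 192x^7 + 2016x^6 - 12096x^5 + 45360x^4 - 108864x^3 + 163296x^2 - 139968x + 52488
each image's coordinates form column j of the matrix

the matrix is [[0, -3, 18, -81, 324, -1215, 4374, -15309, 52488]; [0, 1, -12, 81, -432, 2025, -8748, 35721, -139968]; [0, 0, 2, -27, 216, -1350, 7290, -35721, 163296]; [0, 0, 0, 3, -48, 450, -3240, 19845, -108864]; [0, 0, 0, 0, 4, -75, 810, -6615, 45360]; [0, 0, 0, 0, 0, 5, -108, 1323, -12096]; [0, 0, 0, 0, 0, 0, 6, -147, 2016]; [0, 0, 0, 0, 0, 0, 0, 7, -192]; [0, 0, 0, 0, 0, 0, 0, 0, 8]] (rows listed top to bottom)


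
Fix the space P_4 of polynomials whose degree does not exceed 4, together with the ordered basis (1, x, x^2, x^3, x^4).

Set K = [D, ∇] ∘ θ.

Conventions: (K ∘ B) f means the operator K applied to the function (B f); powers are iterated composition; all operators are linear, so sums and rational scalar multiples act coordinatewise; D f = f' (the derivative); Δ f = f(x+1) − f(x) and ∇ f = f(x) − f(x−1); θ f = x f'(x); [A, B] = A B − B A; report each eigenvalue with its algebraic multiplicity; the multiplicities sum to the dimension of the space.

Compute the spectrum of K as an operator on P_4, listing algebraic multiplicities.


image of 1: 0
image of x: 0
image of x^2: 0
image of x^3: 0
image of x^4: 0
the matrix is upper triangular; its diagonal is (0, 0, 0, 0, 0)
for a triangular matrix the eigenvalues are the diagonal entries, with algebraic multiplicity their repetition count

λ = 0 (multiplicity 5)


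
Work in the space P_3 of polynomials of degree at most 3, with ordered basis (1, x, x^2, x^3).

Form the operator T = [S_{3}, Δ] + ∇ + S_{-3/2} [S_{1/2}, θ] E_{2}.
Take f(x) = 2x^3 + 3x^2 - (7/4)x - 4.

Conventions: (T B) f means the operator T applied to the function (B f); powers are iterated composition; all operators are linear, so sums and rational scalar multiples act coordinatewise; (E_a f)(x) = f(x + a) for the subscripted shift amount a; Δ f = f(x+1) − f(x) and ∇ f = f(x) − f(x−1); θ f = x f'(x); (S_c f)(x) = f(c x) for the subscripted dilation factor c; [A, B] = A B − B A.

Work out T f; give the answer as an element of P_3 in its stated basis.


Δ f = 6x^2 + 12x + 13/4
S_{3} Δ f = 54x^2 + 36x + 13/4
S_{3} f = 54x^3 + 27x^2 - (21/4)x - 4
Δ S_{3} f = 162x^2 + 216x + 303/4
[S_{3}, Δ] f = -108x^2 - 180x - 145/2
∇ f = 6x^2 - 11/4
E_{2} f = 2x^3 + 15x^2 + (137/4)x + 41/2
θ E_{2} f = 6x^3 + 30x^2 + (137/4)x
S_{1/2} θ E_{2} f = (3/4)x^3 + (15/2)x^2 + (137/8)x
S_{1/2} E_{2} f = (1/4)x^3 + (15/4)x^2 + (137/8)x + 41/2
θ S_{1/2} E_{2} f = (3/4)x^3 + (15/2)x^2 + (137/8)x
[S_{1/2}, θ] E_{2} f = 0
S_{-3/2} [S_{1/2}, θ] E_{2} f = 0
([S_{3}, Δ] + ∇ + S_{-3/2} [S_{1/2}, θ] E_{2}) f = -102x^2 - 180x - 301/4

the result is g(x) = -102x^2 - 180x - 301/4


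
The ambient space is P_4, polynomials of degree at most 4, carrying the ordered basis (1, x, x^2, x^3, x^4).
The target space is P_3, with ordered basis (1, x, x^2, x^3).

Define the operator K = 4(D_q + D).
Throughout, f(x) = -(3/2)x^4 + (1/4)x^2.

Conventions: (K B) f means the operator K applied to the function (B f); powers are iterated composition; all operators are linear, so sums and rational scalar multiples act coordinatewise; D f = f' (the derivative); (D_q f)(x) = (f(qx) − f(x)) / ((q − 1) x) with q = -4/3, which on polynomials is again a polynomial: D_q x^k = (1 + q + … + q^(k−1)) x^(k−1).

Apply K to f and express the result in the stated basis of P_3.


the image equals g(x) = -(166/9)x^3 + (5/3)x

D_q f = (25/18)x^3 - (1/12)x
D f = -6x^3 + (1/2)x
(D_q + D) f = -(83/18)x^3 + (5/12)x
(4(D_q + D)) f = -(166/9)x^3 + (5/3)x


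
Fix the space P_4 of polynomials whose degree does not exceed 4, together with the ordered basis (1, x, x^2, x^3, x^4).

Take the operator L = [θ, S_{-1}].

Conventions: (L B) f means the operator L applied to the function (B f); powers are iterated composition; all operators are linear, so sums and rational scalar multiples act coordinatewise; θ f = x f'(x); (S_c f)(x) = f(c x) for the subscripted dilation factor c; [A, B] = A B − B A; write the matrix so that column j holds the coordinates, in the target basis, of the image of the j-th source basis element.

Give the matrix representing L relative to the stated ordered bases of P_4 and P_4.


the matrix is [[0, 0, 0, 0, 0]; [0, 0, 0, 0, 0]; [0, 0, 0, 0, 0]; [0, 0, 0, 0, 0]; [0, 0, 0, 0, 0]] (rows listed top to bottom)

image of 1: 0
image of x: 0
image of x^2: 0
image of x^3: 0
image of x^4: 0
each image's coordinates form column j of the matrix


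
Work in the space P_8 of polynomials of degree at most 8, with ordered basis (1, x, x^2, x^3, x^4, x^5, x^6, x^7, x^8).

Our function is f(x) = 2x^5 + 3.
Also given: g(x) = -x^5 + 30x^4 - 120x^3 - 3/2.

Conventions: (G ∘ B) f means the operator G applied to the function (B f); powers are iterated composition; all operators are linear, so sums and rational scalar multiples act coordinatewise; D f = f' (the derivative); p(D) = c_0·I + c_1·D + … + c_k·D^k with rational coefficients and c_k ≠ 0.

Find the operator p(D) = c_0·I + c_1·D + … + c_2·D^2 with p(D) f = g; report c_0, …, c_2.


D^0 f = 2x^5 + 3
D^1 f = 10x^4
D^2 f = 40x^3
matching coefficients of g against c_0 f + c_1 Df + … from the top degree down determines the c_i
solution: c_0 = -1/2, c_1 = 3, c_2 = -3

c_0 = -1/2, c_1 = 3, c_2 = -3


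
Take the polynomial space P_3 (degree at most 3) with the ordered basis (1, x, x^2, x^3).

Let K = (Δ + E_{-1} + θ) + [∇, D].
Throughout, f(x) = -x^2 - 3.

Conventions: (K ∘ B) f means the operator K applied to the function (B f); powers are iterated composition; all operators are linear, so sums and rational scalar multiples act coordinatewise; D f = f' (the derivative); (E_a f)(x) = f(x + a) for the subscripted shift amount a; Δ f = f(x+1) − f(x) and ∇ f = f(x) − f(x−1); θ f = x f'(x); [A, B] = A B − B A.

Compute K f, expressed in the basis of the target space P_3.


Δ f = -2x - 1
E_{-1} f = -x^2 + 2x - 4
θ f = -2x^2
(Δ + E_{-1} + θ) f = -3x^2 - 5
D f = -2x
∇ D f = -2
∇ f = -2x + 1
D ∇ f = -2
[∇, D] f = 0
((Δ + E_{-1} + θ) + [∇, D]) f = -3x^2 - 5

the result is g(x) = -3x^2 - 5


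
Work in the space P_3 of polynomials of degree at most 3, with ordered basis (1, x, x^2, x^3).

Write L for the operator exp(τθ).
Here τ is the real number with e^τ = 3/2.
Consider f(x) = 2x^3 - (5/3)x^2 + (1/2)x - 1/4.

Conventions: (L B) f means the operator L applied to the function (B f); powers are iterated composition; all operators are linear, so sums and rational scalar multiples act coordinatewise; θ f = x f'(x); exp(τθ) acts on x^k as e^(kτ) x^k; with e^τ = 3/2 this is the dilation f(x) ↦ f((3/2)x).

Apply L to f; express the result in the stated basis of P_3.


g(x) = (27/4)x^3 - (15/4)x^2 + (3/4)x - 1/4

exp(τθ) x^k = e^(kτ) x^k; with e^τ = 3/2 this sends x^k to (3/2)^k x^k
x ↦ 3/2 x
x^2 ↦ 9/4 x^2
x^3 ↦ 27/8 x^3
applying this coordinatewise to f: exp(τθ) f = (27/4)x^3 - (15/4)x^2 + (3/4)x - 1/4


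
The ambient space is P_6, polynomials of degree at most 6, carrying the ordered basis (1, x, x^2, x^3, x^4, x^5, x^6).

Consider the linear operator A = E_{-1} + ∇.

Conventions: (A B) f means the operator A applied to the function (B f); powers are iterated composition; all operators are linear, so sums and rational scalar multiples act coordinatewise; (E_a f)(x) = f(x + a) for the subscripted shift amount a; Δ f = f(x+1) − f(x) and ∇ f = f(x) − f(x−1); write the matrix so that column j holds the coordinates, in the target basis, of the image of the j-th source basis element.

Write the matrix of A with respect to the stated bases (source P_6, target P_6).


image of 1: 1
image of x: x
image of x^2: x^2
image of x^3: x^3
image of x^4: x^4
image of x^5: x^5
image of x^6: x^6
each image's coordinates form column j of the matrix

the matrix is [[1, 0, 0, 0, 0, 0, 0]; [0, 1, 0, 0, 0, 0, 0]; [0, 0, 1, 0, 0, 0, 0]; [0, 0, 0, 1, 0, 0, 0]; [0, 0, 0, 0, 1, 0, 0]; [0, 0, 0, 0, 0, 1, 0]; [0, 0, 0, 0, 0, 0, 1]] (rows listed top to bottom)


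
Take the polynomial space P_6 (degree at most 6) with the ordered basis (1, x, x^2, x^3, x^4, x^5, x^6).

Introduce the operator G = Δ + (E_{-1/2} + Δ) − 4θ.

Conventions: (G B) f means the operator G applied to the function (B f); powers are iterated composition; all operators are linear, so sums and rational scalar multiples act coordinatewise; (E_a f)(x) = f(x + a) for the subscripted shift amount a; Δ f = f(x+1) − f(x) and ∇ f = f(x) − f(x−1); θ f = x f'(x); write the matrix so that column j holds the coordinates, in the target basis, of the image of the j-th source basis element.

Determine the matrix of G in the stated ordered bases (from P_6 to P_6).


image of 1: 1
image of x: -3x + 3/2
image of x^2: -7x^2 + 3x + 9/4
image of x^3: -11x^3 + (9/2)x^2 + (27/4)x + 15/8
image of x^4: -15x^4 + 6x^3 + (27/2)x^2 + (15/2)x + 33/16
image of x^5: -19x^5 + (15/2)x^4 + (45/2)x^3 + (75/4)x^2 + (165/16)x + 63/32
image of x^6: -23x^6 + 9x^5 + (135/4)x^4 + (75/2)x^3 + (495/16)x^2 + (189/16)x + 129/64
each image's coordinates form column j of the matrix

the matrix is [[1, 3/2, 9/4, 15/8, 33/16, 63/32, 129/64]; [0, -3, 3, 27/4, 15/2, 165/16, 189/16]; [0, 0, -7, 9/2, 27/2, 75/4, 495/16]; [0, 0, 0, -11, 6, 45/2, 75/2]; [0, 0, 0, 0, -15, 15/2, 135/4]; [0, 0, 0, 0, 0, -19, 9]; [0, 0, 0, 0, 0, 0, -23]] (rows listed top to bottom)


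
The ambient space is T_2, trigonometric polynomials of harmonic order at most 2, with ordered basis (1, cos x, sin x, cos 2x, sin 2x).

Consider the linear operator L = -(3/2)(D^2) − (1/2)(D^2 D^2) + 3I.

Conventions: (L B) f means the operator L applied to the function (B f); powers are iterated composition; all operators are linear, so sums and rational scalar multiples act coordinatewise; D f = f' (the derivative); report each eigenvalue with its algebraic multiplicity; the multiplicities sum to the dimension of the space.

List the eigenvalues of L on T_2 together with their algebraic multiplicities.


image of 1: 3
image of cos x: 4cos x
image of sin x: 4sin x
image of cos 2x: cos 2x
image of sin 2x: sin 2x
the matrix is diagonal; its diagonal is (3, 4, 4, 1, 1)
for a triangular matrix the eigenvalues are the diagonal entries, with algebraic multiplicity their repetition count

λ = 1 (multiplicity 2), λ = 3 (multiplicity 1), λ = 4 (multiplicity 2)


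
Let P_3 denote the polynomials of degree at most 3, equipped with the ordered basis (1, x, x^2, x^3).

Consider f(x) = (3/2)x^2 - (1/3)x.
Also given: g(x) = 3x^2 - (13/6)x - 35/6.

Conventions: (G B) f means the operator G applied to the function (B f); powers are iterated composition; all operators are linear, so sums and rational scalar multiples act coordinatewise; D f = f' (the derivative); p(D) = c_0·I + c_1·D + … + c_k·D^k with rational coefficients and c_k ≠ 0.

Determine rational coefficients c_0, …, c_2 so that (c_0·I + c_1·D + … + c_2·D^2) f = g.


D^0 f = (3/2)x^2 - (1/3)x
D^1 f = 3x - 1/3
D^2 f = 3
matching coefficients of g against c_0 f + c_1 Df + … from the top degree down determines the c_i
solution: c_0 = 2, c_1 = -1/2, c_2 = -2

c_0 = 2, c_1 = -1/2, c_2 = -2


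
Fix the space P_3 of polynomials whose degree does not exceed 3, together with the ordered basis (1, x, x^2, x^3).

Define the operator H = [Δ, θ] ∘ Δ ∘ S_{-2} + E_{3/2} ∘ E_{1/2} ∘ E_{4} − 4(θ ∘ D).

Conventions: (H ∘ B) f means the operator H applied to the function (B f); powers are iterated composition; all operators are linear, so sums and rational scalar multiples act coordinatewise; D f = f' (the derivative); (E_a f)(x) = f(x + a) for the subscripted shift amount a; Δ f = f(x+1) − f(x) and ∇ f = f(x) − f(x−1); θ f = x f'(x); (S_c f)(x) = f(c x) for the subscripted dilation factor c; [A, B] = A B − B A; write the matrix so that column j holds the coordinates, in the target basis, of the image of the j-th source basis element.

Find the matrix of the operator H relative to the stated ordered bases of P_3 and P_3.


the matrix is [[1, 6, 44, 144]; [0, 1, 4, 60]; [0, 0, 1, -6]; [0, 0, 0, 1]] (rows listed top to bottom)

image of 1: 1
image of x: x + 6
image of x^2: x^2 + 4x + 44
image of x^3: x^3 - 6x^2 + 60x + 144
each image's coordinates form column j of the matrix
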